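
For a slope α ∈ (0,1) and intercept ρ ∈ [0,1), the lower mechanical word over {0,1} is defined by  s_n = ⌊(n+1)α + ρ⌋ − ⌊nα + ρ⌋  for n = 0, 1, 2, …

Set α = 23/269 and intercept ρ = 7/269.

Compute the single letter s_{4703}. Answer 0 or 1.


(n+1)α + ρ = (4704·23 + 7) / 269 = 108199/269
nα + ρ     = (4703·23 + 7) / 269 = 108176/269
⌊108199/269⌋ = 402,  ⌊108176/269⌋ = 402
s_{4703} = 402 − 402 = 0

0


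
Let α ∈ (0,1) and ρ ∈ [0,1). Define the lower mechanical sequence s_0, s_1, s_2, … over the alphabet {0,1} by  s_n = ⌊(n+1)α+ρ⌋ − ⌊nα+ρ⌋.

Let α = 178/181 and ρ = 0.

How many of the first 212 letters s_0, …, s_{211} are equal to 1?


208

#1s = Σ_{n=0}^{211} s_n = Σ_{n=0}^{211} (⌊(n+1)α+ρ⌋ − ⌊nα+ρ⌋)
the sum telescopes: every ⌊nα+ρ⌋ with 0 < n < 212 appears once with + and once with −, leaving ⌊212α+ρ⌋ − ⌊0·α+ρ⌋
212α + ρ = (212·178) / 181 = 37736/181
ρ = 0/181
⌊37736/181⌋ = 208,  ⌊0/181⌋ = 0
#1s = 208 − 0 = 208


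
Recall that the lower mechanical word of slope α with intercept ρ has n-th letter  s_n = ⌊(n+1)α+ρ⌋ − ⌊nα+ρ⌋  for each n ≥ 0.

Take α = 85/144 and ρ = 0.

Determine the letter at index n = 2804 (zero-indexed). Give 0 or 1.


(n+1)α + ρ = (2805·85) / 144 = 238425/144
nα + ρ     = (2804·85) / 144 = 238340/144
⌊238425/144⌋ = 1655,  ⌊238340/144⌋ = 1655
s_{2804} = 1655 − 1655 = 0

0


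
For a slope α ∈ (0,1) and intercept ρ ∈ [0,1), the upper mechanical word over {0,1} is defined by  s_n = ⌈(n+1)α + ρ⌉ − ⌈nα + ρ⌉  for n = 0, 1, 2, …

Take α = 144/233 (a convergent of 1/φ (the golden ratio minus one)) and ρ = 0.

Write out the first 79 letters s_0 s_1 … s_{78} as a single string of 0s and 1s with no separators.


1101101011011010110101101101011011010110101101101011010110110101101101011010110

n=0: ⌈(1·144)/233⌉ − ⌈(0·144)/233⌉ = ⌈144/233⌉ − ⌈0/233⌉ = 1 − 0 = 1
n=1: ⌈(2·144)/233⌉ − ⌈(1·144)/233⌉ = ⌈288/233⌉ − ⌈144/233⌉ = 2 − 1 = 1
n=2: ⌈(3·144)/233⌉ − ⌈(2·144)/233⌉ = ⌈432/233⌉ − ⌈288/233⌉ = 2 − 2 = 0
n=3: ⌈(4·144)/233⌉ − ⌈(3·144)/233⌉ = ⌈576/233⌉ − ⌈432/233⌉ = 3 − 2 = 1
n=4: ⌈(5·144)/233⌉ − ⌈(4·144)/233⌉ = ⌈720/233⌉ − ⌈576/233⌉ = 4 − 3 = 1
n=5: ⌈(6·144)/233⌉ − ⌈(5·144)/233⌉ = ⌈864/233⌉ − ⌈720/233⌉ = 4 − 4 = 0
n=6: ⌈(7·144)/233⌉ − ⌈(6·144)/233⌉ = ⌈1008/233⌉ − ⌈864/233⌉ = 5 − 4 = 1
n=7: ⌈(8·144)/233⌉ − ⌈(7·144)/233⌉ = ⌈1152/233⌉ − ⌈1008/233⌉ = 5 − 5 = 0
n=8: ⌈(9·144)/233⌉ − ⌈(8·144)/233⌉ = ⌈1296/233⌉ − ⌈1152/233⌉ = 6 − 5 = 1
n=9: ⌈(10·144)/233⌉ − ⌈(9·144)/233⌉ = ⌈1440/233⌉ − ⌈1296/233⌉ = 7 − 6 = 1
n=10: ⌈(11·144)/233⌉ − ⌈(10·144)/233⌉ = ⌈1584/233⌉ − ⌈1440/233⌉ = 7 − 7 = 0
n=11: ⌈(12·144)/233⌉ − ⌈(11·144)/233⌉ = ⌈1728/233⌉ − ⌈1584/233⌉ = 8 − 7 = 1
n=12: ⌈(13·144)/233⌉ − ⌈(12·144)/233⌉ = ⌈1872/233⌉ − ⌈1728/233⌉ = 9 − 8 = 1
n=13: ⌈(14·144)/233⌉ − ⌈(13·144)/233⌉ = ⌈2016/233⌉ − ⌈1872/233⌉ = 9 − 9 = 0
n=14: ⌈(15·144)/233⌉ − ⌈(14·144)/233⌉ = ⌈2160/233⌉ − ⌈2016/233⌉ = 10 − 9 = 1
n=15: ⌈(16·144)/233⌉ − ⌈(15·144)/233⌉ = ⌈2304/233⌉ − ⌈2160/233⌉ = 10 − 10 = 0
n=16: ⌈(17·144)/233⌉ − ⌈(16·144)/233⌉ = ⌈2448/233⌉ − ⌈2304/233⌉ = 11 − 10 = 1
n=17: ⌈(18·144)/233⌉ − ⌈(17·144)/233⌉ = ⌈2592/233⌉ − ⌈2448/233⌉ = 12 − 11 = 1
n=18: ⌈(19·144)/233⌉ − ⌈(18·144)/233⌉ = ⌈2736/233⌉ − ⌈2592/233⌉ = 12 − 12 = 0
n=19: ⌈(20·144)/233⌉ − ⌈(19·144)/233⌉ = ⌈2880/233⌉ − ⌈2736/233⌉ = 13 − 12 = 1
n=20: ⌈(21·144)/233⌉ − ⌈(20·144)/233⌉ = ⌈3024/233⌉ − ⌈2880/233⌉ = 13 − 13 = 0
n=21: ⌈(22·144)/233⌉ − ⌈(21·144)/233⌉ = ⌈3168/233⌉ − ⌈3024/233⌉ = 14 − 13 = 1
n=22: ⌈(23·144)/233⌉ − ⌈(22·144)/233⌉ = ⌈3312/233⌉ − ⌈3168/233⌉ = 15 − 14 = 1
n=23: ⌈(24·144)/233⌉ − ⌈(23·144)/233⌉ = ⌈3456/233⌉ − ⌈3312/233⌉ = 15 − 15 = 0
n=24: ⌈(25·144)/233⌉ − ⌈(24·144)/233⌉ = ⌈3600/233⌉ − ⌈3456/233⌉ = 16 − 15 = 1
n=25: ⌈(26·144)/233⌉ − ⌈(25·144)/233⌉ = ⌈3744/233⌉ − ⌈3600/233⌉ = 17 − 16 = 1
n=26: ⌈(27·144)/233⌉ − ⌈(26·144)/233⌉ = ⌈3888/233⌉ − ⌈3744/233⌉ = 17 − 17 = 0
n=27: ⌈(28·144)/233⌉ − ⌈(27·144)/233⌉ = ⌈4032/233⌉ − ⌈3888/233⌉ = 18 − 17 = 1
n=28: ⌈(29·144)/233⌉ − ⌈(28·144)/233⌉ = ⌈4176/233⌉ − ⌈4032/233⌉ = 18 − 18 = 0
n=29: ⌈(30·144)/233⌉ − ⌈(29·144)/233⌉ = ⌈4320/233⌉ − ⌈4176/233⌉ = 19 − 18 = 1
n=30: ⌈(31·144)/233⌉ − ⌈(30·144)/233⌉ = ⌈4464/233⌉ − ⌈4320/233⌉ = 20 − 19 = 1
n=31: ⌈(32·144)/233⌉ − ⌈(31·144)/233⌉ = ⌈4608/233⌉ − ⌈4464/233⌉ = 20 − 20 = 0
n=32: ⌈(33·144)/233⌉ − ⌈(32·144)/233⌉ = ⌈4752/233⌉ − ⌈4608/233⌉ = 21 − 20 = 1
n=33: ⌈(34·144)/233⌉ − ⌈(33·144)/233⌉ = ⌈4896/233⌉ − ⌈4752/233⌉ = 22 − 21 = 1
n=34: ⌈(35·144)/233⌉ − ⌈(34·144)/233⌉ = ⌈5040/233⌉ − ⌈4896/233⌉ = 22 − 22 = 0
n=35: ⌈(36·144)/233⌉ − ⌈(35·144)/233⌉ = ⌈5184/233⌉ − ⌈5040/233⌉ = 23 − 22 = 1
n=36: ⌈(37·144)/233⌉ − ⌈(36·144)/233⌉ = ⌈5328/233⌉ − ⌈5184/233⌉ = 23 − 23 = 0
n=37: ⌈(38·144)/233⌉ − ⌈(37·144)/233⌉ = ⌈5472/233⌉ − ⌈5328/233⌉ = 24 − 23 = 1
n=38: ⌈(39·144)/233⌉ − ⌈(38·144)/233⌉ = ⌈5616/233⌉ − ⌈5472/233⌉ = 25 − 24 = 1
n=39: ⌈(40·144)/233⌉ − ⌈(39·144)/233⌉ = ⌈5760/233⌉ − ⌈5616/233⌉ = 25 − 25 = 0
n=40: ⌈(41·144)/233⌉ − ⌈(40·144)/233⌉ = ⌈5904/233⌉ − ⌈5760/233⌉ = 26 − 25 = 1
n=41: ⌈(42·144)/233⌉ − ⌈(41·144)/233⌉ = ⌈6048/233⌉ − ⌈5904/233⌉ = 26 − 26 = 0
n=42: ⌈(43·144)/233⌉ − ⌈(42·144)/233⌉ = ⌈6192/233⌉ − ⌈6048/233⌉ = 27 − 26 = 1
n=43: ⌈(44·144)/233⌉ − ⌈(43·144)/233⌉ = ⌈6336/233⌉ − ⌈6192/233⌉ = 28 − 27 = 1
n=44: ⌈(45·144)/233⌉ − ⌈(44·144)/233⌉ = ⌈6480/233⌉ − ⌈6336/233⌉ = 28 − 28 = 0
n=45: ⌈(46·144)/233⌉ − ⌈(45·144)/233⌉ = ⌈6624/233⌉ − ⌈6480/233⌉ = 29 − 28 = 1
n=46: ⌈(47·144)/233⌉ − ⌈(46·144)/233⌉ = ⌈6768/233⌉ − ⌈6624/233⌉ = 30 − 29 = 1
n=47: ⌈(48·144)/233⌉ − ⌈(47·144)/233⌉ = ⌈6912/233⌉ − ⌈6768/233⌉ = 30 − 30 = 0
n=48: ⌈(49·144)/233⌉ − ⌈(48·144)/233⌉ = ⌈7056/233⌉ − ⌈6912/233⌉ = 31 − 30 = 1
n=49: ⌈(50·144)/233⌉ − ⌈(49·144)/233⌉ = ⌈7200/233⌉ − ⌈7056/233⌉ = 31 − 31 = 0
n=50: ⌈(51·144)/233⌉ − ⌈(50·144)/233⌉ = ⌈7344/233⌉ − ⌈7200/233⌉ = 32 − 31 = 1
n=51: ⌈(52·144)/233⌉ − ⌈(51·144)/233⌉ = ⌈7488/233⌉ − ⌈7344/233⌉ = 33 − 32 = 1
n=52: ⌈(53·144)/233⌉ − ⌈(52·144)/233⌉ = ⌈7632/233⌉ − ⌈7488/233⌉ = 33 − 33 = 0
n=53: ⌈(54·144)/233⌉ − ⌈(53·144)/233⌉ = ⌈7776/233⌉ − ⌈7632/233⌉ = 34 − 33 = 1
n=54: ⌈(55·144)/233⌉ − ⌈(54·144)/233⌉ = ⌈7920/233⌉ − ⌈7776/233⌉ = 34 − 34 = 0
n=55: ⌈(56·144)/233⌉ − ⌈(55·144)/233⌉ = ⌈8064/233⌉ − ⌈7920/233⌉ = 35 − 34 = 1
n=56: ⌈(57·144)/233⌉ − ⌈(56·144)/233⌉ = ⌈8208/233⌉ − ⌈8064/233⌉ = 36 − 35 = 1
n=57: ⌈(58·144)/233⌉ − ⌈(57·144)/233⌉ = ⌈8352/233⌉ − ⌈8208/233⌉ = 36 − 36 = 0
n=58: ⌈(59·144)/233⌉ − ⌈(58·144)/233⌉ = ⌈8496/233⌉ − ⌈8352/233⌉ = 37 − 36 = 1
n=59: ⌈(60·144)/233⌉ − ⌈(59·144)/233⌉ = ⌈8640/233⌉ − ⌈8496/233⌉ = 38 − 37 = 1
n=60: ⌈(61·144)/233⌉ − ⌈(60·144)/233⌉ = ⌈8784/233⌉ − ⌈8640/233⌉ = 38 − 38 = 0
n=61: ⌈(62·144)/233⌉ − ⌈(61·144)/233⌉ = ⌈8928/233⌉ − ⌈8784/233⌉ = 39 − 38 = 1
n=62: ⌈(63·144)/233⌉ − ⌈(62·144)/233⌉ = ⌈9072/233⌉ − ⌈8928/233⌉ = 39 − 39 = 0
n=63: ⌈(64·144)/233⌉ − ⌈(63·144)/233⌉ = ⌈9216/233⌉ − ⌈9072/233⌉ = 40 − 39 = 1
n=64: ⌈(65·144)/233⌉ − ⌈(64·144)/233⌉ = ⌈9360/233⌉ − ⌈9216/233⌉ = 41 − 40 = 1
n=65: ⌈(66·144)/233⌉ − ⌈(65·144)/233⌉ = ⌈9504/233⌉ − ⌈9360/233⌉ = 41 − 41 = 0
n=66: ⌈(67·144)/233⌉ − ⌈(66·144)/233⌉ = ⌈9648/233⌉ − ⌈9504/233⌉ = 42 − 41 = 1
n=67: ⌈(68·144)/233⌉ − ⌈(67·144)/233⌉ = ⌈9792/233⌉ − ⌈9648/233⌉ = 43 − 42 = 1
n=68: ⌈(69·144)/233⌉ − ⌈(68·144)/233⌉ = ⌈9936/233⌉ − ⌈9792/233⌉ = 43 − 43 = 0
n=69: ⌈(70·144)/233⌉ − ⌈(69·144)/233⌉ = ⌈10080/233⌉ − ⌈9936/233⌉ = 44 − 43 = 1
n=70: ⌈(71·144)/233⌉ − ⌈(70·144)/233⌉ = ⌈10224/233⌉ − ⌈10080/233⌉ = 44 − 44 = 0
n=71: ⌈(72·144)/233⌉ − ⌈(71·144)/233⌉ = ⌈10368/233⌉ − ⌈10224/233⌉ = 45 − 44 = 1
n=72: ⌈(73·144)/233⌉ − ⌈(72·144)/233⌉ = ⌈10512/233⌉ − ⌈10368/233⌉ = 46 − 45 = 1
n=73: ⌈(74·144)/233⌉ − ⌈(73·144)/233⌉ = ⌈10656/233⌉ − ⌈10512/233⌉ = 46 − 46 = 0
n=74: ⌈(75·144)/233⌉ − ⌈(74·144)/233⌉ = ⌈10800/233⌉ − ⌈10656/233⌉ = 47 − 46 = 1
n=75: ⌈(76·144)/233⌉ − ⌈(75·144)/233⌉ = ⌈10944/233⌉ − ⌈10800/233⌉ = 47 − 47 = 0
n=76: ⌈(77·144)/233⌉ − ⌈(76·144)/233⌉ = ⌈11088/233⌉ − ⌈10944/233⌉ = 48 − 47 = 1
n=77: ⌈(78·144)/233⌉ − ⌈(77·144)/233⌉ = ⌈11232/233⌉ − ⌈11088/233⌉ = 49 − 48 = 1
n=78: ⌈(79·144)/233⌉ − ⌈(78·144)/233⌉ = ⌈11376/233⌉ − ⌈11232/233⌉ = 49 − 49 = 0


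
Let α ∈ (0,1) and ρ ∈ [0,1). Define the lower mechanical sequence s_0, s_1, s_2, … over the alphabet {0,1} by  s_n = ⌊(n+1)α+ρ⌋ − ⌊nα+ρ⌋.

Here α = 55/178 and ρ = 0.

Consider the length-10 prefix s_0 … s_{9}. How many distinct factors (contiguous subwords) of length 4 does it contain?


4

t_n = ⌊(n·55)/178⌋ for n = 0 … 10:
  n=0…9: ⌊0/178⌋=0 ⌊55/178⌋=0 ⌊110/178⌋=0 ⌊165/178⌋=0 ⌊220/178⌋=1 ⌊275/178⌋=1 ⌊330/178⌋=1 ⌊385/178⌋=2 ⌊440/178⌋=2 ⌊495/178⌋=2
  n=10: ⌊550/178⌋=3
s_n = t_(n+1) − t_n for n = 0 … 9 gives
prefix = 0001001001
slide a length-4 window over [0..3] … [6..9] (7 windows); first occurrence of each distinct factor:
  [  0..  3] 0001
  [  1..  4] 0010
  [  2..  5] 0100
  [  3..  6] 1001
  (the other 3 windows repeat one of these)
distinct factors: {0001, 0010, 0100, 1001}
count = 4  (Sturmian bound for length 4 is 5)


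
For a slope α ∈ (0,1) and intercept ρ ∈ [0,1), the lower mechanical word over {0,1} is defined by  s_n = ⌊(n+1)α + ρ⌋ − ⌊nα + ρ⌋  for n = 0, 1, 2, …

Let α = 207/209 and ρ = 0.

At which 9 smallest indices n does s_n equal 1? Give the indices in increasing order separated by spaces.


n=0: ⌊207/209⌋−⌊0/209⌋ = 0−0 = 0
n=1: ⌊414/209⌋−⌊207/209⌋ = 1−0 = 1  ← one
n=2: ⌊621/209⌋−⌊414/209⌋ = 2−1 = 1  ← one
n=3: ⌊828/209⌋−⌊621/209⌋ = 3−2 = 1  ← one
n=4: ⌊1035/209⌋−⌊828/209⌋ = 4−3 = 1  ← one
n=5: ⌊1242/209⌋−⌊1035/209⌋ = 5−4 = 1  ← one
n=6: ⌊1449/209⌋−⌊1242/209⌋ = 6−5 = 1  ← one
n=7: ⌊1656/209⌋−⌊1449/209⌋ = 7−6 = 1  ← one
n=8: ⌊1863/209⌋−⌊1656/209⌋ = 8−7 = 1  ← one
n=9: ⌊2070/209⌋−⌊1863/209⌋ = 9−8 = 1  ← one
positions of the first 9 ones: 1 2 3 4 5 6 7 8 9

1 2 3 4 5 6 7 8 9


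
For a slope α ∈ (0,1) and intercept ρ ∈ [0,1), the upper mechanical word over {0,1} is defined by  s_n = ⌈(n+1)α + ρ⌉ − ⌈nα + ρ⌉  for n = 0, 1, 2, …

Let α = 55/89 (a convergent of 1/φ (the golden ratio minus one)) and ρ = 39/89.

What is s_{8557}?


(n+1)α + ρ = (8558·55 + 39) / 89 = 470729/89
nα + ρ     = (8557·55 + 39) / 89 = 470674/89
⌈470729/89⌉ = 5290,  ⌈470674/89⌉ = 5289
s_{8557} = 5290 − 5289 = 1

1


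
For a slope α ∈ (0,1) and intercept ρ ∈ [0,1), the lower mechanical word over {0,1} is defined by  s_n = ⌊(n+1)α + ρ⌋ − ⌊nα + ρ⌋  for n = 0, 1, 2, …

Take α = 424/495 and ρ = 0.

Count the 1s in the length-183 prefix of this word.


156

#1s = Σ_{n=0}^{182} s_n = Σ_{n=0}^{182} (⌊(n+1)α+ρ⌋ − ⌊nα+ρ⌋)
the sum telescopes: every ⌊nα+ρ⌋ with 0 < n < 183 appears once with + and once with −, leaving ⌊183α+ρ⌋ − ⌊0·α+ρ⌋
183α + ρ = (183·424) / 495 = 77592/495
ρ = 0/495
⌊77592/495⌋ = 156,  ⌊0/495⌋ = 0
#1s = 156 − 0 = 156


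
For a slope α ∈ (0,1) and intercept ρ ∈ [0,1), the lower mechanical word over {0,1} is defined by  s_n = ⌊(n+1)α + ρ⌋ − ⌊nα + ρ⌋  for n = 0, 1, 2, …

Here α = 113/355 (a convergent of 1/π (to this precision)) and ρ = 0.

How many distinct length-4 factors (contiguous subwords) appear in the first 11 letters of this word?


4

t_n = ⌊(n·113)/355⌋ for n = 0 … 11:
  n=0…9: ⌊0/355⌋=0 ⌊113/355⌋=0 ⌊226/355⌋=0 ⌊339/355⌋=0 ⌊452/355⌋=1 ⌊565/355⌋=1 ⌊678/355⌋=1 ⌊791/355⌋=2 ⌊904/355⌋=2 ⌊1017/355⌋=2
  n=10…11: ⌊1130/355⌋=3 ⌊1243/355⌋=3
s_n = t_(n+1) − t_n for n = 0 … 10 gives
prefix = 00010010010
slide a length-4 window over [0..3] … [7..10] (8 windows); first occurrence of each distinct factor:
  [  0..  3] 0001
  [  1..  4] 0010
  [  2..  5] 0100
  [  3..  6] 1001
  (the other 4 windows repeat one of these)
distinct factors: {0001, 0010, 0100, 1001}
count = 4  (Sturmian bound for length 4 is 5)


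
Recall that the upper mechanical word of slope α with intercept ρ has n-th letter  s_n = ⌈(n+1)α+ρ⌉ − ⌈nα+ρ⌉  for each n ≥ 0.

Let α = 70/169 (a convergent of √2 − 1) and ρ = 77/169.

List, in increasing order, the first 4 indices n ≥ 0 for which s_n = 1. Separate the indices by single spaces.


n=0: ⌈147/169⌉−⌈77/169⌉ = 1−1 = 0
n=1: ⌈217/169⌉−⌈147/169⌉ = 2−1 = 1  ← one
n=2: ⌈287/169⌉−⌈217/169⌉ = 2−2 = 0
n=3: ⌈357/169⌉−⌈287/169⌉ = 3−2 = 1  ← one
n=4: ⌈427/169⌉−⌈357/169⌉ = 3−3 = 0
n=5: ⌈497/169⌉−⌈427/169⌉ = 3−3 = 0
n=6: ⌈567/169⌉−⌈497/169⌉ = 4−3 = 1  ← one
n=7: ⌈637/169⌉−⌈567/169⌉ = 4−4 = 0
n=8: ⌈707/169⌉−⌈637/169⌉ = 5−4 = 1  ← one
positions of the first 4 ones: 1 3 6 8

1 3 6 8


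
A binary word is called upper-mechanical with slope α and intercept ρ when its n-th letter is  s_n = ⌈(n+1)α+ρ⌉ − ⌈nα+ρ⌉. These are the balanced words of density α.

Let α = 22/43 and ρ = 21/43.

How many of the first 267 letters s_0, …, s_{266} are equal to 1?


137

#1s = Σ_{n=0}^{266} s_n = Σ_{n=0}^{266} (⌈(n+1)α+ρ⌉ − ⌈nα+ρ⌉)
the sum telescopes: every ⌈nα+ρ⌉ with 0 < n < 267 appears once with + and once with −, leaving ⌈267α+ρ⌉ − ⌈0·α+ρ⌉
267α + ρ = (267·22 + 21) / 43 = 5895/43
ρ = 21/43
⌈5895/43⌉ = 138,  ⌈21/43⌉ = 1
#1s = 138 − 1 = 137


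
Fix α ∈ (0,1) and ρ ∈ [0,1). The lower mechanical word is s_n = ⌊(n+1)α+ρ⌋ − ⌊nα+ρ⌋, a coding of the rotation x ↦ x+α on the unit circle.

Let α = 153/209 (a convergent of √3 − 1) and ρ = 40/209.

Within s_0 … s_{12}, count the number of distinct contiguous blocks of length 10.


t_n = ⌊(n·153+40)/209⌋ for n = 0 … 13:
  n=0…9: ⌊40/209⌋=0 ⌊193/209⌋=0 ⌊346/209⌋=1 ⌊499/209⌋=2 ⌊652/209⌋=3 ⌊805/209⌋=3 ⌊958/209⌋=4 ⌊1111/209⌋=5 ⌊1264/209⌋=6 ⌊1417/209⌋=6
  n=10…13: ⌊1570/209⌋=7 ⌊1723/209⌋=8 ⌊1876/209⌋=8 ⌊2029/209⌋=9
s_n = t_(n+1) − t_n for n = 0 … 12 gives
prefix = 0111011101101
slide a length-10 window over [0..9] … [3..12] (4 windows); first occurrence of each distinct factor:
  [  0..  9] 0111011101
  [  1.. 10] 1110111011
  [  2.. 11] 1101110110
  [  3.. 12] 1011101101
distinct factors: {0111011101, 1011101101, 1101110110, 1110111011}
count = 4  (Sturmian bound for length 10 is 11)

4


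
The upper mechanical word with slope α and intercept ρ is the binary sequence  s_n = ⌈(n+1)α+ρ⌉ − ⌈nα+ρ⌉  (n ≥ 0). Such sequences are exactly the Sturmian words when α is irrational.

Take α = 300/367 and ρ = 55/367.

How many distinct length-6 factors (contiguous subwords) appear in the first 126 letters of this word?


t_n = ⌈(n·300+55)/367⌉ for n = 0 … 126:
  n=0…9: ⌈55/367⌉=1 ⌈355/367⌉=1 ⌈655/367⌉=2 ⌈955/367⌉=3 ⌈1255/367⌉=4 ⌈1555/367⌉=5 ⌈1855/367⌉=6 ⌈2155/367⌉=6 ⌈2455/367⌉=7 ⌈2755/367⌉=8
  n=10…19: ⌈3055/367⌉=9 ⌈3355/367⌉=10 ⌈3655/367⌉=10 ⌈3955/367⌉=11 ⌈4255/367⌉=12 ⌈4555/367⌉=13 ⌈4855/367⌉=14 ⌈5155/367⌉=15 ⌈5455/367⌉=15 ⌈5755/367⌉=16
  n=20…29: ⌈6055/367⌉=17 ⌈6355/367⌉=18 ⌈6655/367⌉=19 ⌈6955/367⌉=19 ⌈7255/367⌉=20 ⌈7555/367⌉=21 ⌈7855/367⌉=22 ⌈8155/367⌉=23 ⌈8455/367⌉=24 ⌈8755/367⌉=24
  n=30…39: ⌈9055/367⌉=25 ⌈9355/367⌉=26 ⌈9655/367⌉=27 ⌈9955/367⌉=28 ⌈10255/367⌉=28 ⌈10555/367⌉=29 ⌈10855/367⌉=30 ⌈11155/367⌉=31 ⌈11455/367⌉=32 ⌈11755/367⌉=33
  n=40…49: ⌈12055/367⌉=33 ⌈12355/367⌉=34 ⌈12655/367⌉=35 ⌈12955/367⌉=36 ⌈13255/367⌉=37 ⌈13555/367⌉=37 ⌈13855/367⌉=38 ⌈14155/367⌉=39 ⌈14455/367⌉=40 ⌈14755/367⌉=41
  n=50…59: ⌈15055/367⌉=42 ⌈15355/367⌉=42 ⌈15655/367⌉=43 ⌈15955/367⌉=44 ⌈16255/367⌉=45 ⌈16555/367⌉=46 ⌈16855/367⌉=46 ⌈17155/367⌉=47 ⌈17455/367⌉=48 ⌈17755/367⌉=49
  n=60…69: ⌈18055/367⌉=50 ⌈18355/367⌉=51 ⌈18655/367⌉=51 ⌈18955/367⌉=52 ⌈19255/367⌉=53 ⌈19555/367⌉=54 ⌈19855/367⌉=55 ⌈20155/367⌉=55 ⌈20455/367⌉=56 ⌈20755/367⌉=57
  n=70…79: ⌈21055/367⌉=58 ⌈21355/367⌉=59 ⌈21655/367⌉=60 ⌈21955/367⌉=60 ⌈22255/367⌉=61 ⌈22555/367⌉=62 ⌈22855/367⌉=63 ⌈23155/367⌉=64 ⌈23455/367⌉=64 ⌈23755/367⌉=65
  n=80…89: ⌈24055/367⌉=66 ⌈24355/367⌉=67 ⌈24655/367⌉=68 ⌈24955/367⌉=68 ⌈25255/367⌉=69 ⌈25555/367⌉=70 ⌈25855/367⌉=71 ⌈26155/367⌉=72 ⌈26455/367⌉=73 ⌈26755/367⌉=73
  n=90…99: ⌈27055/367⌉=74 ⌈27355/367⌉=75 ⌈27655/367⌉=76 ⌈27955/367⌉=77 ⌈28255/367⌉=77 ⌈28555/367⌉=78 ⌈28855/367⌉=79 ⌈29155/367⌉=80 ⌈29455/367⌉=81 ⌈29755/367⌉=82
  n=100…109: ⌈30055/367⌉=82 ⌈30355/367⌉=83 ⌈30655/367⌉=84 ⌈30955/367⌉=85 ⌈31255/367⌉=86 ⌈31555/367⌉=86 ⌈31855/367⌉=87 ⌈32155/367⌉=88 ⌈32455/367⌉=89 ⌈32755/367⌉=90
  n=110…119: ⌈33055/367⌉=91 ⌈33355/367⌉=91 ⌈33655/367⌉=92 ⌈33955/367⌉=93 ⌈34255/367⌉=94 ⌈34555/367⌉=95 ⌈34855/367⌉=95 ⌈35155/367⌉=96 ⌈35455/367⌉=97 ⌈35755/367⌉=98
  n=120…126: ⌈36055/367⌉=99 ⌈36355/367⌉=100 ⌈36655/367⌉=100 ⌈36955/367⌉=101 ⌈37255/367⌉=102 ⌈37555/367⌉=103 ⌈37855/367⌉=104
s_n = t_(n+1) − t_n for n = 0 … 125 gives
prefix = 011111011110111110111101111101111011111011110111110111101111101111011111011110111101111101111011111011110111110111101111101111
slide a length-6 window over [0..5] … [120..125] (121 windows); first occurrence of each distinct factor:
  [  0..  5] 011111
  [  1..  6] 111110
  [  2..  7] 111101
  [  3..  8] 111011
  [  4..  9] 110111
  [  5.. 10] 101111
  [  6.. 11] 011110
  (the other 114 windows repeat one of these)
distinct factors: {011110, 011111, 101111, 110111, 111011, 111101, 111110}
count = 7  (Sturmian bound for length 6 is 7)

7


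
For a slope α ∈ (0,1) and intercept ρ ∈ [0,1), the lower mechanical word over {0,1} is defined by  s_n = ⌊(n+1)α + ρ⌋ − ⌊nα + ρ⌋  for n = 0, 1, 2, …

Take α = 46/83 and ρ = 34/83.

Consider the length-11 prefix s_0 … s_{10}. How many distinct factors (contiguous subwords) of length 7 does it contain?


t_n = ⌊(n·46+34)/83⌋ for n = 0 … 11:
  n=0…9: ⌊34/83⌋=0 ⌊80/83⌋=0 ⌊126/83⌋=1 ⌊172/83⌋=2 ⌊218/83⌋=2 ⌊264/83⌋=3 ⌊310/83⌋=3 ⌊356/83⌋=4 ⌊402/83⌋=4 ⌊448/83⌋=5
  n=10…11: ⌊494/83⌋=5 ⌊540/83⌋=6
s_n = t_(n+1) − t_n for n = 0 … 10 gives
prefix = 01101010101
slide a length-7 window over [0..6] … [4..10] (5 windows); first occurrence of each distinct factor:
  [  0..  6] 0110101
  [  1..  7] 1101010
  [  2..  8] 1010101
  [  3..  9] 0101010
  (the other 1 window repeats one of these)
distinct factors: {0101010, 0110101, 1010101, 1101010}
count = 4  (Sturmian bound for length 7 is 8)

4


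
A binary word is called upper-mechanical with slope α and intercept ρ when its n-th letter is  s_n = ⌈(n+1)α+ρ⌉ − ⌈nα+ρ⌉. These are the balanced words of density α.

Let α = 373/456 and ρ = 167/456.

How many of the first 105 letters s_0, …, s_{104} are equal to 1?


86

#1s = Σ_{n=0}^{104} s_n = Σ_{n=0}^{104} (⌈(n+1)α+ρ⌉ − ⌈nα+ρ⌉)
the sum telescopes: every ⌈nα+ρ⌉ with 0 < n < 105 appears once with + and once with −, leaving ⌈105α+ρ⌉ − ⌈0·α+ρ⌉
105α + ρ = (105·373 + 167) / 456 = 39332/456
ρ = 167/456
⌈39332/456⌉ = 87,  ⌈167/456⌉ = 1
#1s = 87 − 1 = 86


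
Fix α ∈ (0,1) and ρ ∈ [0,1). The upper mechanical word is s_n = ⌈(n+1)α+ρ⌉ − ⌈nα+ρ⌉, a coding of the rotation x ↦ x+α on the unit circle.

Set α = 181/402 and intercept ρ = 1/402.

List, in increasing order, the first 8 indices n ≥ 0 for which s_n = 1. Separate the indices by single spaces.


2 4 6 8 11 13 15 17

n=0: ⌈182/402⌉−⌈1/402⌉ = 1−1 = 0
n=1: ⌈363/402⌉−⌈182/402⌉ = 1−1 = 0
n=2: ⌈544/402⌉−⌈363/402⌉ = 2−1 = 1  ← one
n=3: ⌈725/402⌉−⌈544/402⌉ = 2−2 = 0
n=4: ⌈906/402⌉−⌈725/402⌉ = 3−2 = 1  ← one
n=5: ⌈1087/402⌉−⌈906/402⌉ = 3−3 = 0
n=6: ⌈1268/402⌉−⌈1087/402⌉ = 4−3 = 1  ← one
n=7: ⌈1449/402⌉−⌈1268/402⌉ = 4−4 = 0
n=8: ⌈1630/402⌉−⌈1449/402⌉ = 5−4 = 1  ← one
n=9: ⌈1811/402⌉−⌈1630/402⌉ = 5−5 = 0
n=10: ⌈1992/402⌉−⌈1811/402⌉ = 5−5 = 0
n=11: ⌈2173/402⌉−⌈1992/402⌉ = 6−5 = 1  ← one
n=12: ⌈2354/402⌉−⌈2173/402⌉ = 6−6 = 0
n=13: ⌈2535/402⌉−⌈2354/402⌉ = 7−6 = 1  ← one
n=14: ⌈2716/402⌉−⌈2535/402⌉ = 7−7 = 0
n=15: ⌈2897/402⌉−⌈2716/402⌉ = 8−7 = 1  ← one
n=16: ⌈3078/402⌉−⌈2897/402⌉ = 8−8 = 0
n=17: ⌈3259/402⌉−⌈3078/402⌉ = 9−8 = 1  ← one
positions of the first 8 ones: 2 4 6 8 11 13 15 17


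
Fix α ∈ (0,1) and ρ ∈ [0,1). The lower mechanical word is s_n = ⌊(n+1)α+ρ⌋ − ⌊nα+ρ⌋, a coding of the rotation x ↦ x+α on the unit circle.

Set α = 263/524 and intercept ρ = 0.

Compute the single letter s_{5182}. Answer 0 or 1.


(n+1)α + ρ = (5183·263) / 524 = 1363129/524
nα + ρ     = (5182·263) / 524 = 1362866/524
⌊1363129/524⌋ = 2601,  ⌊1362866/524⌋ = 2600
s_{5182} = 2601 − 2600 = 1

1


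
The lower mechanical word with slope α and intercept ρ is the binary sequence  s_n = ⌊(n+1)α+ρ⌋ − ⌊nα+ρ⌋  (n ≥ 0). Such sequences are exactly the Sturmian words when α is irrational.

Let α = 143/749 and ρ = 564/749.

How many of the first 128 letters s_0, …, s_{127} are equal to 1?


25

#1s = Σ_{n=0}^{127} s_n = Σ_{n=0}^{127} (⌊(n+1)α+ρ⌋ − ⌊nα+ρ⌋)
the sum telescopes: every ⌊nα+ρ⌋ with 0 < n < 128 appears once with + and once with −, leaving ⌊128α+ρ⌋ − ⌊0·α+ρ⌋
128α + ρ = (128·143 + 564) / 749 = 18868/749
ρ = 564/749
⌊18868/749⌋ = 25,  ⌊564/749⌋ = 0
#1s = 25 − 0 = 25


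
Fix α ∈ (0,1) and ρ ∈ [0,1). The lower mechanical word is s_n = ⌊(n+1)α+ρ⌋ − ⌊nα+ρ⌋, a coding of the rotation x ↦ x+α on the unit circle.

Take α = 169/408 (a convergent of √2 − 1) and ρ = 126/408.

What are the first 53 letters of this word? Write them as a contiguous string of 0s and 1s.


n=0: ⌊(1·169+126)/408⌋ − ⌊(0·169+126)/408⌋ = ⌊295/408⌋ − ⌊126/408⌋ = 0 − 0 = 0
n=1: ⌊(2·169+126)/408⌋ − ⌊(1·169+126)/408⌋ = ⌊464/408⌋ − ⌊295/408⌋ = 1 − 0 = 1
n=2: ⌊(3·169+126)/408⌋ − ⌊(2·169+126)/408⌋ = ⌊633/408⌋ − ⌊464/408⌋ = 1 − 1 = 0
n=3: ⌊(4·169+126)/408⌋ − ⌊(3·169+126)/408⌋ = ⌊802/408⌋ − ⌊633/408⌋ = 1 − 1 = 0
n=4: ⌊(5·169+126)/408⌋ − ⌊(4·169+126)/408⌋ = ⌊971/408⌋ − ⌊802/408⌋ = 2 − 1 = 1
n=5: ⌊(6·169+126)/408⌋ − ⌊(5·169+126)/408⌋ = ⌊1140/408⌋ − ⌊971/408⌋ = 2 − 2 = 0
n=6: ⌊(7·169+126)/408⌋ − ⌊(6·169+126)/408⌋ = ⌊1309/408⌋ − ⌊1140/408⌋ = 3 − 2 = 1
n=7: ⌊(8·169+126)/408⌋ − ⌊(7·169+126)/408⌋ = ⌊1478/408⌋ − ⌊1309/408⌋ = 3 − 3 = 0
n=8: ⌊(9·169+126)/408⌋ − ⌊(8·169+126)/408⌋ = ⌊1647/408⌋ − ⌊1478/408⌋ = 4 − 3 = 1
n=9: ⌊(10·169+126)/408⌋ − ⌊(9·169+126)/408⌋ = ⌊1816/408⌋ − ⌊1647/408⌋ = 4 − 4 = 0
n=10: ⌊(11·169+126)/408⌋ − ⌊(10·169+126)/408⌋ = ⌊1985/408⌋ − ⌊1816/408⌋ = 4 − 4 = 0
n=11: ⌊(12·169+126)/408⌋ − ⌊(11·169+126)/408⌋ = ⌊2154/408⌋ − ⌊1985/408⌋ = 5 − 4 = 1
n=12: ⌊(13·169+126)/408⌋ − ⌊(12·169+126)/408⌋ = ⌊2323/408⌋ − ⌊2154/408⌋ = 5 − 5 = 0
n=13: ⌊(14·169+126)/408⌋ − ⌊(13·169+126)/408⌋ = ⌊2492/408⌋ − ⌊2323/408⌋ = 6 − 5 = 1
n=14: ⌊(15·169+126)/408⌋ − ⌊(14·169+126)/408⌋ = ⌊2661/408⌋ − ⌊2492/408⌋ = 6 − 6 = 0
n=15: ⌊(16·169+126)/408⌋ − ⌊(15·169+126)/408⌋ = ⌊2830/408⌋ − ⌊2661/408⌋ = 6 − 6 = 0
n=16: ⌊(17·169+126)/408⌋ − ⌊(16·169+126)/408⌋ = ⌊2999/408⌋ − ⌊2830/408⌋ = 7 − 6 = 1
n=17: ⌊(18·169+126)/408⌋ − ⌊(17·169+126)/408⌋ = ⌊3168/408⌋ − ⌊2999/408⌋ = 7 − 7 = 0
n=18: ⌊(19·169+126)/408⌋ − ⌊(18·169+126)/408⌋ = ⌊3337/408⌋ − ⌊3168/408⌋ = 8 − 7 = 1
n=19: ⌊(20·169+126)/408⌋ − ⌊(19·169+126)/408⌋ = ⌊3506/408⌋ − ⌊3337/408⌋ = 8 − 8 = 0
n=20: ⌊(21·169+126)/408⌋ − ⌊(20·169+126)/408⌋ = ⌊3675/408⌋ − ⌊3506/408⌋ = 9 − 8 = 1
n=21: ⌊(22·169+126)/408⌋ − ⌊(21·169+126)/408⌋ = ⌊3844/408⌋ − ⌊3675/408⌋ = 9 − 9 = 0
n=22: ⌊(23·169+126)/408⌋ − ⌊(22·169+126)/408⌋ = ⌊4013/408⌋ − ⌊3844/408⌋ = 9 − 9 = 0
n=23: ⌊(24·169+126)/408⌋ − ⌊(23·169+126)/408⌋ = ⌊4182/408⌋ − ⌊4013/408⌋ = 10 − 9 = 1
n=24: ⌊(25·169+126)/408⌋ − ⌊(24·169+126)/408⌋ = ⌊4351/408⌋ − ⌊4182/408⌋ = 10 − 10 = 0
n=25: ⌊(26·169+126)/408⌋ − ⌊(25·169+126)/408⌋ = ⌊4520/408⌋ − ⌊4351/408⌋ = 11 − 10 = 1
n=26: ⌊(27·169+126)/408⌋ − ⌊(26·169+126)/408⌋ = ⌊4689/408⌋ − ⌊4520/408⌋ = 11 − 11 = 0
n=27: ⌊(28·169+126)/408⌋ − ⌊(27·169+126)/408⌋ = ⌊4858/408⌋ − ⌊4689/408⌋ = 11 − 11 = 0
n=28: ⌊(29·169+126)/408⌋ − ⌊(28·169+126)/408⌋ = ⌊5027/408⌋ − ⌊4858/408⌋ = 12 − 11 = 1
n=29: ⌊(30·169+126)/408⌋ − ⌊(29·169+126)/408⌋ = ⌊5196/408⌋ − ⌊5027/408⌋ = 12 − 12 = 0
n=30: ⌊(31·169+126)/408⌋ − ⌊(30·169+126)/408⌋ = ⌊5365/408⌋ − ⌊5196/408⌋ = 13 − 12 = 1
n=31: ⌊(32·169+126)/408⌋ − ⌊(31·169+126)/408⌋ = ⌊5534/408⌋ − ⌊5365/408⌋ = 13 − 13 = 0
n=32: ⌊(33·169+126)/408⌋ − ⌊(32·169+126)/408⌋ = ⌊5703/408⌋ − ⌊5534/408⌋ = 13 − 13 = 0
n=33: ⌊(34·169+126)/408⌋ − ⌊(33·169+126)/408⌋ = ⌊5872/408⌋ − ⌊5703/408⌋ = 14 − 13 = 1
n=34: ⌊(35·169+126)/408⌋ − ⌊(34·169+126)/408⌋ = ⌊6041/408⌋ − ⌊5872/408⌋ = 14 − 14 = 0
n=35: ⌊(36·169+126)/408⌋ − ⌊(35·169+126)/408⌋ = ⌊6210/408⌋ − ⌊6041/408⌋ = 15 − 14 = 1
n=36: ⌊(37·169+126)/408⌋ − ⌊(36·169+126)/408⌋ = ⌊6379/408⌋ − ⌊6210/408⌋ = 15 − 15 = 0
n=37: ⌊(38·169+126)/408⌋ − ⌊(37·169+126)/408⌋ = ⌊6548/408⌋ − ⌊6379/408⌋ = 16 − 15 = 1
n=38: ⌊(39·169+126)/408⌋ − ⌊(38·169+126)/408⌋ = ⌊6717/408⌋ − ⌊6548/408⌋ = 16 − 16 = 0
n=39: ⌊(40·169+126)/408⌋ − ⌊(39·169+126)/408⌋ = ⌊6886/408⌋ − ⌊6717/408⌋ = 16 − 16 = 0
n=40: ⌊(41·169+126)/408⌋ − ⌊(40·169+126)/408⌋ = ⌊7055/408⌋ − ⌊6886/408⌋ = 17 − 16 = 1
n=41: ⌊(42·169+126)/408⌋ − ⌊(41·169+126)/408⌋ = ⌊7224/408⌋ − ⌊7055/408⌋ = 17 − 17 = 0
n=42: ⌊(43·169+126)/408⌋ − ⌊(42·169+126)/408⌋ = ⌊7393/408⌋ − ⌊7224/408⌋ = 18 − 17 = 1
n=43: ⌊(44·169+126)/408⌋ − ⌊(43·169+126)/408⌋ = ⌊7562/408⌋ − ⌊7393/408⌋ = 18 − 18 = 0
n=44: ⌊(45·169+126)/408⌋ − ⌊(44·169+126)/408⌋ = ⌊7731/408⌋ − ⌊7562/408⌋ = 18 − 18 = 0
n=45: ⌊(46·169+126)/408⌋ − ⌊(45·169+126)/408⌋ = ⌊7900/408⌋ − ⌊7731/408⌋ = 19 − 18 = 1
n=46: ⌊(47·169+126)/408⌋ − ⌊(46·169+126)/408⌋ = ⌊8069/408⌋ − ⌊7900/408⌋ = 19 − 19 = 0
n=47: ⌊(48·169+126)/408⌋ − ⌊(47·169+126)/408⌋ = ⌊8238/408⌋ − ⌊8069/408⌋ = 20 − 19 = 1
n=48: ⌊(49·169+126)/408⌋ − ⌊(48·169+126)/408⌋ = ⌊8407/408⌋ − ⌊8238/408⌋ = 20 − 20 = 0
n=49: ⌊(50·169+126)/408⌋ − ⌊(49·169+126)/408⌋ = ⌊8576/408⌋ − ⌊8407/408⌋ = 21 − 20 = 1
n=50: ⌊(51·169+126)/408⌋ − ⌊(50·169+126)/408⌋ = ⌊8745/408⌋ − ⌊8576/408⌋ = 21 − 21 = 0
n=51: ⌊(52·169+126)/408⌋ − ⌊(51·169+126)/408⌋ = ⌊8914/408⌋ − ⌊8745/408⌋ = 21 − 21 = 0
n=52: ⌊(53·169+126)/408⌋ − ⌊(52·169+126)/408⌋ = ⌊9083/408⌋ − ⌊8914/408⌋ = 22 − 21 = 1

01001010100101001010100101001010010101001010010101001


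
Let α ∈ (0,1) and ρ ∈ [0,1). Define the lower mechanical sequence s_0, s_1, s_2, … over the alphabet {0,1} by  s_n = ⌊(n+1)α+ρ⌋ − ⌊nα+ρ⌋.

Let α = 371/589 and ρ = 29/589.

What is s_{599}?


(n+1)α + ρ = (600·371 + 29) / 589 = 222629/589
nα + ρ     = (599·371 + 29) / 589 = 222258/589
⌊222629/589⌋ = 377,  ⌊222258/589⌋ = 377
s_{599} = 377 − 377 = 0

0


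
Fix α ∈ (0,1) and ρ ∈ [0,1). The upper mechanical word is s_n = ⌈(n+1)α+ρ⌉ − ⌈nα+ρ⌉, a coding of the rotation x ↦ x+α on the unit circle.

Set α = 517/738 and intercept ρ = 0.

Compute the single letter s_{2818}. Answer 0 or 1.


0

(n+1)α + ρ = (2819·517) / 738 = 1457423/738
nα + ρ     = (2818·517) / 738 = 1456906/738
⌈1457423/738⌉ = 1975,  ⌈1456906/738⌉ = 1975
s_{2818} = 1975 − 1975 = 0


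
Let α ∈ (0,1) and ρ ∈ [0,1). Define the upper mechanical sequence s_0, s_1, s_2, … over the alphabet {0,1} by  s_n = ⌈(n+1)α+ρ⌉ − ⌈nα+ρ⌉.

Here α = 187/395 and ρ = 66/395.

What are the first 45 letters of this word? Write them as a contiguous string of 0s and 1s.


010101001010101010101010100101010101010101001

n=0: ⌈(1·187+66)/395⌉ − ⌈(0·187+66)/395⌉ = ⌈253/395⌉ − ⌈66/395⌉ = 1 − 1 = 0
n=1: ⌈(2·187+66)/395⌉ − ⌈(1·187+66)/395⌉ = ⌈440/395⌉ − ⌈253/395⌉ = 2 − 1 = 1
n=2: ⌈(3·187+66)/395⌉ − ⌈(2·187+66)/395⌉ = ⌈627/395⌉ − ⌈440/395⌉ = 2 − 2 = 0
n=3: ⌈(4·187+66)/395⌉ − ⌈(3·187+66)/395⌉ = ⌈814/395⌉ − ⌈627/395⌉ = 3 − 2 = 1
n=4: ⌈(5·187+66)/395⌉ − ⌈(4·187+66)/395⌉ = ⌈1001/395⌉ − ⌈814/395⌉ = 3 − 3 = 0
n=5: ⌈(6·187+66)/395⌉ − ⌈(5·187+66)/395⌉ = ⌈1188/395⌉ − ⌈1001/395⌉ = 4 − 3 = 1
n=6: ⌈(7·187+66)/395⌉ − ⌈(6·187+66)/395⌉ = ⌈1375/395⌉ − ⌈1188/395⌉ = 4 − 4 = 0
n=7: ⌈(8·187+66)/395⌉ − ⌈(7·187+66)/395⌉ = ⌈1562/395⌉ − ⌈1375/395⌉ = 4 − 4 = 0
n=8: ⌈(9·187+66)/395⌉ − ⌈(8·187+66)/395⌉ = ⌈1749/395⌉ − ⌈1562/395⌉ = 5 − 4 = 1
n=9: ⌈(10·187+66)/395⌉ − ⌈(9·187+66)/395⌉ = ⌈1936/395⌉ − ⌈1749/395⌉ = 5 − 5 = 0
n=10: ⌈(11·187+66)/395⌉ − ⌈(10·187+66)/395⌉ = ⌈2123/395⌉ − ⌈1936/395⌉ = 6 − 5 = 1
n=11: ⌈(12·187+66)/395⌉ − ⌈(11·187+66)/395⌉ = ⌈2310/395⌉ − ⌈2123/395⌉ = 6 − 6 = 0
n=12: ⌈(13·187+66)/395⌉ − ⌈(12·187+66)/395⌉ = ⌈2497/395⌉ − ⌈2310/395⌉ = 7 − 6 = 1
n=13: ⌈(14·187+66)/395⌉ − ⌈(13·187+66)/395⌉ = ⌈2684/395⌉ − ⌈2497/395⌉ = 7 − 7 = 0
n=14: ⌈(15·187+66)/395⌉ − ⌈(14·187+66)/395⌉ = ⌈2871/395⌉ − ⌈2684/395⌉ = 8 − 7 = 1
n=15: ⌈(16·187+66)/395⌉ − ⌈(15·187+66)/395⌉ = ⌈3058/395⌉ − ⌈2871/395⌉ = 8 − 8 = 0
n=16: ⌈(17·187+66)/395⌉ − ⌈(16·187+66)/395⌉ = ⌈3245/395⌉ − ⌈3058/395⌉ = 9 − 8 = 1
n=17: ⌈(18·187+66)/395⌉ − ⌈(17·187+66)/395⌉ = ⌈3432/395⌉ − ⌈3245/395⌉ = 9 − 9 = 0
n=18: ⌈(19·187+66)/395⌉ − ⌈(18·187+66)/395⌉ = ⌈3619/395⌉ − ⌈3432/395⌉ = 10 − 9 = 1
n=19: ⌈(20·187+66)/395⌉ − ⌈(19·187+66)/395⌉ = ⌈3806/395⌉ − ⌈3619/395⌉ = 10 − 10 = 0
n=20: ⌈(21·187+66)/395⌉ − ⌈(20·187+66)/395⌉ = ⌈3993/395⌉ − ⌈3806/395⌉ = 11 − 10 = 1
n=21: ⌈(22·187+66)/395⌉ − ⌈(21·187+66)/395⌉ = ⌈4180/395⌉ − ⌈3993/395⌉ = 11 − 11 = 0
n=22: ⌈(23·187+66)/395⌉ − ⌈(22·187+66)/395⌉ = ⌈4367/395⌉ − ⌈4180/395⌉ = 12 − 11 = 1
n=23: ⌈(24·187+66)/395⌉ − ⌈(23·187+66)/395⌉ = ⌈4554/395⌉ − ⌈4367/395⌉ = 12 − 12 = 0
n=24: ⌈(25·187+66)/395⌉ − ⌈(24·187+66)/395⌉ = ⌈4741/395⌉ − ⌈4554/395⌉ = 13 − 12 = 1
n=25: ⌈(26·187+66)/395⌉ − ⌈(25·187+66)/395⌉ = ⌈4928/395⌉ − ⌈4741/395⌉ = 13 − 13 = 0
n=26: ⌈(27·187+66)/395⌉ − ⌈(26·187+66)/395⌉ = ⌈5115/395⌉ − ⌈4928/395⌉ = 13 − 13 = 0
n=27: ⌈(28·187+66)/395⌉ − ⌈(27·187+66)/395⌉ = ⌈5302/395⌉ − ⌈5115/395⌉ = 14 − 13 = 1
n=28: ⌈(29·187+66)/395⌉ − ⌈(28·187+66)/395⌉ = ⌈5489/395⌉ − ⌈5302/395⌉ = 14 − 14 = 0
n=29: ⌈(30·187+66)/395⌉ − ⌈(29·187+66)/395⌉ = ⌈5676/395⌉ − ⌈5489/395⌉ = 15 − 14 = 1
n=30: ⌈(31·187+66)/395⌉ − ⌈(30·187+66)/395⌉ = ⌈5863/395⌉ − ⌈5676/395⌉ = 15 − 15 = 0
n=31: ⌈(32·187+66)/395⌉ − ⌈(31·187+66)/395⌉ = ⌈6050/395⌉ − ⌈5863/395⌉ = 16 − 15 = 1
n=32: ⌈(33·187+66)/395⌉ − ⌈(32·187+66)/395⌉ = ⌈6237/395⌉ − ⌈6050/395⌉ = 16 − 16 = 0
n=33: ⌈(34·187+66)/395⌉ − ⌈(33·187+66)/395⌉ = ⌈6424/395⌉ − ⌈6237/395⌉ = 17 − 16 = 1
n=34: ⌈(35·187+66)/395⌉ − ⌈(34·187+66)/395⌉ = ⌈6611/395⌉ − ⌈6424/395⌉ = 17 − 17 = 0
n=35: ⌈(36·187+66)/395⌉ − ⌈(35·187+66)/395⌉ = ⌈6798/395⌉ − ⌈6611/395⌉ = 18 − 17 = 1
n=36: ⌈(37·187+66)/395⌉ − ⌈(36·187+66)/395⌉ = ⌈6985/395⌉ − ⌈6798/395⌉ = 18 − 18 = 0
n=37: ⌈(38·187+66)/395⌉ − ⌈(37·187+66)/395⌉ = ⌈7172/395⌉ − ⌈6985/395⌉ = 19 − 18 = 1
n=38: ⌈(39·187+66)/395⌉ − ⌈(38·187+66)/395⌉ = ⌈7359/395⌉ − ⌈7172/395⌉ = 19 − 19 = 0
n=39: ⌈(40·187+66)/395⌉ − ⌈(39·187+66)/395⌉ = ⌈7546/395⌉ − ⌈7359/395⌉ = 20 − 19 = 1
n=40: ⌈(41·187+66)/395⌉ − ⌈(40·187+66)/395⌉ = ⌈7733/395⌉ − ⌈7546/395⌉ = 20 − 20 = 0
n=41: ⌈(42·187+66)/395⌉ − ⌈(41·187+66)/395⌉ = ⌈7920/395⌉ − ⌈7733/395⌉ = 21 − 20 = 1
n=42: ⌈(43·187+66)/395⌉ − ⌈(42·187+66)/395⌉ = ⌈8107/395⌉ − ⌈7920/395⌉ = 21 − 21 = 0
n=43: ⌈(44·187+66)/395⌉ − ⌈(43·187+66)/395⌉ = ⌈8294/395⌉ − ⌈8107/395⌉ = 21 − 21 = 0
n=44: ⌈(45·187+66)/395⌉ − ⌈(44·187+66)/395⌉ = ⌈8481/395⌉ − ⌈8294/395⌉ = 22 − 21 = 1


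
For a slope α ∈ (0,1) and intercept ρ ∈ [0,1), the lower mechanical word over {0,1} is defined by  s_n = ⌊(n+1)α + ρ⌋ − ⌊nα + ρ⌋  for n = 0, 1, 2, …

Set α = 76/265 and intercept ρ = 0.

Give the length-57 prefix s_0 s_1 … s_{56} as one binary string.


n=0: ⌊(1·76)/265⌋ − ⌊(0·76)/265⌋ = ⌊76/265⌋ − ⌊0/265⌋ = 0 − 0 = 0
n=1: ⌊(2·76)/265⌋ − ⌊(1·76)/265⌋ = ⌊152/265⌋ − ⌊76/265⌋ = 0 − 0 = 0
n=2: ⌊(3·76)/265⌋ − ⌊(2·76)/265⌋ = ⌊228/265⌋ − ⌊152/265⌋ = 0 − 0 = 0
n=3: ⌊(4·76)/265⌋ − ⌊(3·76)/265⌋ = ⌊304/265⌋ − ⌊228/265⌋ = 1 − 0 = 1
n=4: ⌊(5·76)/265⌋ − ⌊(4·76)/265⌋ = ⌊380/265⌋ − ⌊304/265⌋ = 1 − 1 = 0
n=5: ⌊(6·76)/265⌋ − ⌊(5·76)/265⌋ = ⌊456/265⌋ − ⌊380/265⌋ = 1 − 1 = 0
n=6: ⌊(7·76)/265⌋ − ⌊(6·76)/265⌋ = ⌊532/265⌋ − ⌊456/265⌋ = 2 − 1 = 1
n=7: ⌊(8·76)/265⌋ − ⌊(7·76)/265⌋ = ⌊608/265⌋ − ⌊532/265⌋ = 2 − 2 = 0
n=8: ⌊(9·76)/265⌋ − ⌊(8·76)/265⌋ = ⌊684/265⌋ − ⌊608/265⌋ = 2 − 2 = 0
n=9: ⌊(10·76)/265⌋ − ⌊(9·76)/265⌋ = ⌊760/265⌋ − ⌊684/265⌋ = 2 − 2 = 0
n=10: ⌊(11·76)/265⌋ − ⌊(10·76)/265⌋ = ⌊836/265⌋ − ⌊760/265⌋ = 3 − 2 = 1
n=11: ⌊(12·76)/265⌋ − ⌊(11·76)/265⌋ = ⌊912/265⌋ − ⌊836/265⌋ = 3 − 3 = 0
n=12: ⌊(13·76)/265⌋ − ⌊(12·76)/265⌋ = ⌊988/265⌋ − ⌊912/265⌋ = 3 − 3 = 0
n=13: ⌊(14·76)/265⌋ − ⌊(13·76)/265⌋ = ⌊1064/265⌋ − ⌊988/265⌋ = 4 − 3 = 1
n=14: ⌊(15·76)/265⌋ − ⌊(14·76)/265⌋ = ⌊1140/265⌋ − ⌊1064/265⌋ = 4 − 4 = 0
n=15: ⌊(16·76)/265⌋ − ⌊(15·76)/265⌋ = ⌊1216/265⌋ − ⌊1140/265⌋ = 4 − 4 = 0
n=16: ⌊(17·76)/265⌋ − ⌊(16·76)/265⌋ = ⌊1292/265⌋ − ⌊1216/265⌋ = 4 − 4 = 0
n=17: ⌊(18·76)/265⌋ − ⌊(17·76)/265⌋ = ⌊1368/265⌋ − ⌊1292/265⌋ = 5 − 4 = 1
n=18: ⌊(19·76)/265⌋ − ⌊(18·76)/265⌋ = ⌊1444/265⌋ − ⌊1368/265⌋ = 5 − 5 = 0
n=19: ⌊(20·76)/265⌋ − ⌊(19·76)/265⌋ = ⌊1520/265⌋ − ⌊1444/265⌋ = 5 − 5 = 0
n=20: ⌊(21·76)/265⌋ − ⌊(20·76)/265⌋ = ⌊1596/265⌋ − ⌊1520/265⌋ = 6 − 5 = 1
n=21: ⌊(22·76)/265⌋ − ⌊(21·76)/265⌋ = ⌊1672/265⌋ − ⌊1596/265⌋ = 6 − 6 = 0
n=22: ⌊(23·76)/265⌋ − ⌊(22·76)/265⌋ = ⌊1748/265⌋ − ⌊1672/265⌋ = 6 − 6 = 0
n=23: ⌊(24·76)/265⌋ − ⌊(23·76)/265⌋ = ⌊1824/265⌋ − ⌊1748/265⌋ = 6 − 6 = 0
n=24: ⌊(25·76)/265⌋ − ⌊(24·76)/265⌋ = ⌊1900/265⌋ − ⌊1824/265⌋ = 7 − 6 = 1
n=25: ⌊(26·76)/265⌋ − ⌊(25·76)/265⌋ = ⌊1976/265⌋ − ⌊1900/265⌋ = 7 − 7 = 0
n=26: ⌊(27·76)/265⌋ − ⌊(26·76)/265⌋ = ⌊2052/265⌋ − ⌊1976/265⌋ = 7 − 7 = 0
n=27: ⌊(28·76)/265⌋ − ⌊(27·76)/265⌋ = ⌊2128/265⌋ − ⌊2052/265⌋ = 8 − 7 = 1
n=28: ⌊(29·76)/265⌋ − ⌊(28·76)/265⌋ = ⌊2204/265⌋ − ⌊2128/265⌋ = 8 − 8 = 0
n=29: ⌊(30·76)/265⌋ − ⌊(29·76)/265⌋ = ⌊2280/265⌋ − ⌊2204/265⌋ = 8 − 8 = 0
n=30: ⌊(31·76)/265⌋ − ⌊(30·76)/265⌋ = ⌊2356/265⌋ − ⌊2280/265⌋ = 8 − 8 = 0
n=31: ⌊(32·76)/265⌋ − ⌊(31·76)/265⌋ = ⌊2432/265⌋ − ⌊2356/265⌋ = 9 − 8 = 1
n=32: ⌊(33·76)/265⌋ − ⌊(32·76)/265⌋ = ⌊2508/265⌋ − ⌊2432/265⌋ = 9 − 9 = 0
n=33: ⌊(34·76)/265⌋ − ⌊(33·76)/265⌋ = ⌊2584/265⌋ − ⌊2508/265⌋ = 9 − 9 = 0
n=34: ⌊(35·76)/265⌋ − ⌊(34·76)/265⌋ = ⌊2660/265⌋ − ⌊2584/265⌋ = 10 − 9 = 1
n=35: ⌊(36·76)/265⌋ − ⌊(35·76)/265⌋ = ⌊2736/265⌋ − ⌊2660/265⌋ = 10 − 10 = 0
n=36: ⌊(37·76)/265⌋ − ⌊(36·76)/265⌋ = ⌊2812/265⌋ − ⌊2736/265⌋ = 10 − 10 = 0
n=37: ⌊(38·76)/265⌋ − ⌊(37·76)/265⌋ = ⌊2888/265⌋ − ⌊2812/265⌋ = 10 − 10 = 0
n=38: ⌊(39·76)/265⌋ − ⌊(38·76)/265⌋ = ⌊2964/265⌋ − ⌊2888/265⌋ = 11 − 10 = 1
n=39: ⌊(40·76)/265⌋ − ⌊(39·76)/265⌋ = ⌊3040/265⌋ − ⌊2964/265⌋ = 11 − 11 = 0
n=40: ⌊(41·76)/265⌋ − ⌊(40·76)/265⌋ = ⌊3116/265⌋ − ⌊3040/265⌋ = 11 − 11 = 0
n=41: ⌊(42·76)/265⌋ − ⌊(41·76)/265⌋ = ⌊3192/265⌋ − ⌊3116/265⌋ = 12 − 11 = 1
n=42: ⌊(43·76)/265⌋ − ⌊(42·76)/265⌋ = ⌊3268/265⌋ − ⌊3192/265⌋ = 12 − 12 = 0
n=43: ⌊(44·76)/265⌋ − ⌊(43·76)/265⌋ = ⌊3344/265⌋ − ⌊3268/265⌋ = 12 − 12 = 0
n=44: ⌊(45·76)/265⌋ − ⌊(44·76)/265⌋ = ⌊3420/265⌋ − ⌊3344/265⌋ = 12 − 12 = 0
n=45: ⌊(46·76)/265⌋ − ⌊(45·76)/265⌋ = ⌊3496/265⌋ − ⌊3420/265⌋ = 13 − 12 = 1
n=46: ⌊(47·76)/265⌋ − ⌊(46·76)/265⌋ = ⌊3572/265⌋ − ⌊3496/265⌋ = 13 − 13 = 0
n=47: ⌊(48·76)/265⌋ − ⌊(47·76)/265⌋ = ⌊3648/265⌋ − ⌊3572/265⌋ = 13 − 13 = 0
n=48: ⌊(49·76)/265⌋ − ⌊(48·76)/265⌋ = ⌊3724/265⌋ − ⌊3648/265⌋ = 14 − 13 = 1
n=49: ⌊(50·76)/265⌋ − ⌊(49·76)/265⌋ = ⌊3800/265⌋ − ⌊3724/265⌋ = 14 − 14 = 0
n=50: ⌊(51·76)/265⌋ − ⌊(50·76)/265⌋ = ⌊3876/265⌋ − ⌊3800/265⌋ = 14 − 14 = 0
n=51: ⌊(52·76)/265⌋ − ⌊(51·76)/265⌋ = ⌊3952/265⌋ − ⌊3876/265⌋ = 14 − 14 = 0
n=52: ⌊(53·76)/265⌋ − ⌊(52·76)/265⌋ = ⌊4028/265⌋ − ⌊3952/265⌋ = 15 − 14 = 1
n=53: ⌊(54·76)/265⌋ − ⌊(53·76)/265⌋ = ⌊4104/265⌋ − ⌊4028/265⌋ = 15 − 15 = 0
n=54: ⌊(55·76)/265⌋ − ⌊(54·76)/265⌋ = ⌊4180/265⌋ − ⌊4104/265⌋ = 15 − 15 = 0
n=55: ⌊(56·76)/265⌋ − ⌊(55·76)/265⌋ = ⌊4256/265⌋ − ⌊4180/265⌋ = 16 − 15 = 1
n=56: ⌊(57·76)/265⌋ − ⌊(56·76)/265⌋ = ⌊4332/265⌋ − ⌊4256/265⌋ = 16 − 16 = 0

000100100010010001001000100100010010001001000100100010010
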